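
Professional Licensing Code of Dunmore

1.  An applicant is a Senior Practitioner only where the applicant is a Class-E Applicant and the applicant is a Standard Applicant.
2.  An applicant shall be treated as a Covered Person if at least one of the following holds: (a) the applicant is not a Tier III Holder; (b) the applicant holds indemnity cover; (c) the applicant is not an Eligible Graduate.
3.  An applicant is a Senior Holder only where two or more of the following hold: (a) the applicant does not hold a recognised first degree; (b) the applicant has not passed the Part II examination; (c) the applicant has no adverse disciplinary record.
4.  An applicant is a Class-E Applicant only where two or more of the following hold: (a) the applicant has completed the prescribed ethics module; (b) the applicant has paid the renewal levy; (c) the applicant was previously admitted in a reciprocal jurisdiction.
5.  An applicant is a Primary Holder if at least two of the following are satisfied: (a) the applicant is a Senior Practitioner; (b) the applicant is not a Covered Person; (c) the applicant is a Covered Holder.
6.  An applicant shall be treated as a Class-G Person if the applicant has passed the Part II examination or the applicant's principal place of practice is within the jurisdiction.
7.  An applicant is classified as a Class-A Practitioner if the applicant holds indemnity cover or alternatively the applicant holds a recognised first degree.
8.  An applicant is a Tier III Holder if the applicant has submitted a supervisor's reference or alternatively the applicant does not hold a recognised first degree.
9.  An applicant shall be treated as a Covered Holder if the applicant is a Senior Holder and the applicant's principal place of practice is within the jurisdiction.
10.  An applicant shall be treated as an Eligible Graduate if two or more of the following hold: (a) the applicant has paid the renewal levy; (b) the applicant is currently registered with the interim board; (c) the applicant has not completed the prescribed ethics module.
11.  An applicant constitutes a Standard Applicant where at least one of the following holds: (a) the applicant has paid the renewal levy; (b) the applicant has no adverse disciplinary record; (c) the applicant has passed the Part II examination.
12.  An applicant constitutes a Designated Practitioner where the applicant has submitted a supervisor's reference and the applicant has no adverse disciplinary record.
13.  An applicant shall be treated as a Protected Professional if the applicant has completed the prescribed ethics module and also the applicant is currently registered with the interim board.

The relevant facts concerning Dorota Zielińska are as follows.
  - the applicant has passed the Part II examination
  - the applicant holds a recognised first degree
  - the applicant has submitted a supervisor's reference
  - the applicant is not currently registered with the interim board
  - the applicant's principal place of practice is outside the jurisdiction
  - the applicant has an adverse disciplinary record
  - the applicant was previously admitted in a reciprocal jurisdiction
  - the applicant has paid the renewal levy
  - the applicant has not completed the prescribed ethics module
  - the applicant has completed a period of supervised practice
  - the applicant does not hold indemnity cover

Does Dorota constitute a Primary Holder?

Yes

paragraph 4 — Class-E Applicant: the applicant has completed the prescribed ethics module? no; the applicant has paid the renewal levy? yes; the applicant was previously admitted in a reciprocal jurisdiction? yes — 2 of 3 hold (need ≥2) → satisfied.
paragraph 11 — Standard Applicant: [the applicant has paid the renewal levy? yes] OR [the applicant has no adverse disciplinary record? no] OR [the applicant has passed the Part II examination? yes] → satisfied.
paragraph 1 — Senior Practitioner: [Class-E Applicant (paragraph 4)? yes] AND [Standard Applicant (paragraph 11)? yes] → satisfied.
paragraph 8 — Tier III Holder: [the applicant has submitted a supervisor's reference? yes] OR [the applicant does not hold a recognised first degree? no] → satisfied.
paragraph 10 — Eligible Graduate: the applicant has paid the renewal levy? yes; the applicant is currently registered with the interim board? no; the applicant has not completed the prescribed ethics module? yes — 2 of 3 hold (need ≥2) → satisfied.
paragraph 2 — Covered Person: [not a Tier III Holder (paragraph 8)? no] OR [the applicant holds indemnity cover? no] OR [not an Eligible Graduate (paragraph 10)? no] → not satisfied.
paragraph 3 — Senior Holder: the applicant does not hold a recognised first degree? no; the applicant has not passed the Part II examination? no; the applicant has no adverse disciplinary record? no — 0 of 3 hold (need ≥2) → not satisfied.
paragraph 9 — Covered Holder: [Senior Holder (paragraph 3)? no] AND [the applicant's principal place of practice is within the jurisdiction? no] → not satisfied.
paragraph 5 — Primary Holder: Senior Practitioner (paragraph 1)? yes; not a Covered Person (paragraph 2)? yes; Covered Holder (paragraph 9)? no — 2 of 3 hold (need ≥2) → satisfied.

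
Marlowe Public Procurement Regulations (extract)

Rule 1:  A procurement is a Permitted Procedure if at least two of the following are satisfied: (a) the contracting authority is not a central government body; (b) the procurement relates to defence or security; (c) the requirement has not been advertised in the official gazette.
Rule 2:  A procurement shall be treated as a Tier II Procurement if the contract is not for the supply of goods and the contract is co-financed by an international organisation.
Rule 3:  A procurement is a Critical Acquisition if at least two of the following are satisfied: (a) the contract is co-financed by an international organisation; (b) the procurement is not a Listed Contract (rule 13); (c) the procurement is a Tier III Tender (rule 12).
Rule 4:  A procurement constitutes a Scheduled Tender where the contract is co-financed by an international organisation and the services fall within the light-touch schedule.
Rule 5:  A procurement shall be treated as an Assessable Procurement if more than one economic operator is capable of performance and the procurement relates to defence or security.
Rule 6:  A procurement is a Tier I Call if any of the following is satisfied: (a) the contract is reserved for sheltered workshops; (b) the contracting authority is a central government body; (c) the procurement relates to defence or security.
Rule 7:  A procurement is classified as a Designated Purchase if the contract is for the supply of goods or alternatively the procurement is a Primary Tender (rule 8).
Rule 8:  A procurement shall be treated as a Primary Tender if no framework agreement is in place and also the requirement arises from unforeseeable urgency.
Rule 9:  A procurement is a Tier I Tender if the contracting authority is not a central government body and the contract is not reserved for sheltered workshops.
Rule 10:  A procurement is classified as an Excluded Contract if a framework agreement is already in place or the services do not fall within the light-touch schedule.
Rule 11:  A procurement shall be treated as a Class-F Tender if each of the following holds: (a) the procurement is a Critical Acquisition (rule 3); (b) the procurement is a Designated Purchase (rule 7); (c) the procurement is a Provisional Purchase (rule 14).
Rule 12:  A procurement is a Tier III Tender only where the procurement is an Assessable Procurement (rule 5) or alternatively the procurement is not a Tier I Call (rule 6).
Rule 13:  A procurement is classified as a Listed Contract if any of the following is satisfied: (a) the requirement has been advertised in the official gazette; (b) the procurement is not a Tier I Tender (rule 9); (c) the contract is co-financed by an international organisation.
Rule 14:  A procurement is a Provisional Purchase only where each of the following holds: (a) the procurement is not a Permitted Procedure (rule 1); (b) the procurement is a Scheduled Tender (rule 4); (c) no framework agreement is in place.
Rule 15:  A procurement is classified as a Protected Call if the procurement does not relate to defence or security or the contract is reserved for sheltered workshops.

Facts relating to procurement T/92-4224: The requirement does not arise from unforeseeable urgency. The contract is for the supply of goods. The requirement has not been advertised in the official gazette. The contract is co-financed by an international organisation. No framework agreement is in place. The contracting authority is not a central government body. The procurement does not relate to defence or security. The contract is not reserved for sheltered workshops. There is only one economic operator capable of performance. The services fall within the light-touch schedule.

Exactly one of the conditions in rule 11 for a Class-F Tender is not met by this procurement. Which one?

Provisional Purchase

rule 9 — Tier I Tender: [the contracting authority is not a central government body? yes] AND [the contract is not reserved for sheltered workshops? yes] → satisfied.
rule 13 — Listed Contract: [the requirement has been advertised in the official gazette? no] OR [not a Tier I Tender (rule 9)? no] OR [the contract is co-financed by an international organisation? yes] → satisfied.
rule 5 — Assessable Procurement: [more than one economic operator is capable of performance? no] AND [the procurement relates to defence or security? no] → not satisfied.
rule 6 — Tier I Call: [the contract is reserved for sheltered workshops? no] OR [the contracting authority is a central government body? no] OR [the procurement relates to defence or security? no] → not satisfied.
rule 12 — Tier III Tender: [Assessable Procurement (rule 5)? no] OR [not a Tier I Call (rule 6)? yes] → satisfied.
rule 3 — Critical Acquisition: the contract is co-financed by an international organisation? yes; not a Listed Contract (rule 13)? no; Tier III Tender (rule 12)? yes — 2 of 3 hold (need ≥2) → satisfied.
rule 8 — Primary Tender: [no framework agreement is in place? yes] AND [the requirement arises from unforeseeable urgency? no] → not satisfied.
rule 7 — Designated Purchase: [the contract is for the supply of goods? yes] OR [Primary Tender (rule 8)? no] → satisfied.
rule 1 — Permitted Procedure: the contracting authority is not a central government body? yes; the procurement relates to defence or security? no; the requirement has not been advertised in the official gazette? yes — 2 of 3 hold (need ≥2) → satisfied.
rule 4 — Scheduled Tender: [the contract is co-financed by an international organisation? yes] AND [the services fall within the light-touch schedule? yes] → satisfied.
rule 14 — Provisional Purchase: [not a Permitted Procedure (rule 1)? no] AND [Scheduled Tender (rule 4)? yes] AND [no framework agreement is in place? yes] → not satisfied.
rule 11 — Class-F Tender: [Critical Acquisition (rule 3)? yes] AND [Designated Purchase (rule 7)? yes] AND [Provisional Purchase (rule 14)? no] → not satisfied.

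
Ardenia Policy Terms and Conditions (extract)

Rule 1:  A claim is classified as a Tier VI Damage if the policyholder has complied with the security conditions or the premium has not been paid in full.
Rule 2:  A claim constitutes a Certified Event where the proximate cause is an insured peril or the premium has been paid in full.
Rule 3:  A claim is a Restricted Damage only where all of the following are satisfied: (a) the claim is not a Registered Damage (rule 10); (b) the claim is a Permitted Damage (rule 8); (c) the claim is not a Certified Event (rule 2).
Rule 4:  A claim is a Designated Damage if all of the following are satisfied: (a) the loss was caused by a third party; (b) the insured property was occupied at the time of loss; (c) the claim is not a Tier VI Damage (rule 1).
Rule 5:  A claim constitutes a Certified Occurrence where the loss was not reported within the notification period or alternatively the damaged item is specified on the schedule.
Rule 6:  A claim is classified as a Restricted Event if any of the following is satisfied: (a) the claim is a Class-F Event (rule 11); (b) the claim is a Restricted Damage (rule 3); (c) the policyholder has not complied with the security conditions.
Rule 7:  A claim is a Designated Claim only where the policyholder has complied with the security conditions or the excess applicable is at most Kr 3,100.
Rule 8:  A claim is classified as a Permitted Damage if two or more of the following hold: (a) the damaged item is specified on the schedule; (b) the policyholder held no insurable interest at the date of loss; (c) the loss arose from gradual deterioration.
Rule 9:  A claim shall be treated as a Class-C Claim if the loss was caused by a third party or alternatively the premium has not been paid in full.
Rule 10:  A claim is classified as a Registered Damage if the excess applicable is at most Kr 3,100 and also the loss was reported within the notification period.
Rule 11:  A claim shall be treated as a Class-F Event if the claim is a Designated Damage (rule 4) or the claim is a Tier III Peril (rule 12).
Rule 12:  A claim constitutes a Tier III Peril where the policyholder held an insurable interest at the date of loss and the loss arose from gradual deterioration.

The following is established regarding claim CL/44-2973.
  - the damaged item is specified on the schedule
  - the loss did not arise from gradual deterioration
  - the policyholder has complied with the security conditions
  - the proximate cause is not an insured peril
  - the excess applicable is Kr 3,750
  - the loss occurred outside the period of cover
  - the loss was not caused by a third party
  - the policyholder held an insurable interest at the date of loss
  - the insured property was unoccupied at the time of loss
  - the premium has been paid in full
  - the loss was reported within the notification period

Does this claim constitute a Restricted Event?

rule 1 — Tier VI Damage: [the policyholder has complied with the security conditions? yes] OR [the premium has not been paid in full? no] → satisfied.
rule 4 — Designated Damage: [the loss was caused by a third party? no] AND [the insured property was occupied at the time of loss? no] AND [not a Tier VI Damage (rule 1)? no] → not satisfied.
rule 12 — Tier III Peril: [the policyholder held an insurable interest at the date of loss? yes] AND [the loss arose from gradual deterioration? no] → not satisfied.
rule 11 — Class-F Event: [Designated Damage (rule 4)? no] OR [Tier III Peril (rule 12)? no] → not satisfied.
rule 10 — Registered Damage: [excess applicable: Kr 3,750 ≤ Kr 3,100? no] AND [the loss was reported within the notification period? yes] → not satisfied.
rule 8 — Permitted Damage: the damaged item is specified on the schedule? yes; the policyholder held no insurable interest at the date of loss? no; the loss arose from gradual deterioration? no — 1 of 3 hold (need ≥2) → not satisfied.
rule 2 — Certified Event: [the proximate cause is an insured peril? no] OR [the premium has been paid in full? yes] → satisfied.
rule 3 — Restricted Damage: [not a Registered Damage (rule 10)? yes] AND [Permitted Damage (rule 8)? no] AND [not a Certified Event (rule 2)? no] → not satisfied.
rule 6 — Restricted Event: [Class-F Event (rule 11)? no] OR [Restricted Damage (rule 3)? no] OR [the policyholder has not complied with the security conditions? no] → not satisfied.

No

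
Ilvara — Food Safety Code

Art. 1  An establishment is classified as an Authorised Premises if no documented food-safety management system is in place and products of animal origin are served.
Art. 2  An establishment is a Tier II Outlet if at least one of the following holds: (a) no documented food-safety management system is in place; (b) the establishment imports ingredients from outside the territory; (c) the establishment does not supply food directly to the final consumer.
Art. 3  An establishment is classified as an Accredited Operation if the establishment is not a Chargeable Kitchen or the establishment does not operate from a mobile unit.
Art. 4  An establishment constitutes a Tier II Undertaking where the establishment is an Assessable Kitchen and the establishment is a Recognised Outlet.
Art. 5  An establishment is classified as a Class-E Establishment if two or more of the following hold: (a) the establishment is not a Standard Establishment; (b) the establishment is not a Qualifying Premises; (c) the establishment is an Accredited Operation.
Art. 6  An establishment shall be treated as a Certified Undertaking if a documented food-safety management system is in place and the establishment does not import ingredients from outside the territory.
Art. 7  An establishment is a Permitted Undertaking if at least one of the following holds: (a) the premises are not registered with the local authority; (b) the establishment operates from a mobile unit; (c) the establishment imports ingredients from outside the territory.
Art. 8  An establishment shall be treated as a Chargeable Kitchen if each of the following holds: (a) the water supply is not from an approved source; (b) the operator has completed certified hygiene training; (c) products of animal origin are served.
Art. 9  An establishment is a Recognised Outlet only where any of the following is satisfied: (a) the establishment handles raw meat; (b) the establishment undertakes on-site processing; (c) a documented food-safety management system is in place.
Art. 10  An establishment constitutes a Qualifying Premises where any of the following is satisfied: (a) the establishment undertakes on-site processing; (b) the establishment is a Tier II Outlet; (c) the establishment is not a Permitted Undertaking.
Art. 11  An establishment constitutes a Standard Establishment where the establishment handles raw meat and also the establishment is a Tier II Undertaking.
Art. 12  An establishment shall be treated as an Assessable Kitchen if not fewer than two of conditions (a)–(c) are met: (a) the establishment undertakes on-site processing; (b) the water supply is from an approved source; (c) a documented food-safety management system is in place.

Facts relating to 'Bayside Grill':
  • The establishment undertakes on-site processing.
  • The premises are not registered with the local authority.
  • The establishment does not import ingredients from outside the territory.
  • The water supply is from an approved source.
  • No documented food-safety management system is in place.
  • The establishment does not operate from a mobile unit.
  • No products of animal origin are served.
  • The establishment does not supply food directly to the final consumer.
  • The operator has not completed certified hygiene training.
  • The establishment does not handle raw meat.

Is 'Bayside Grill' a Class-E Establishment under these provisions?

article 12 — Assessable Kitchen: the establishment undertakes on-site processing? yes; the water supply is from an approved source? yes; a documented food-safety management system is in place? no — 2 of 3 hold (need ≥2) → satisfied.
article 9 — Recognised Outlet: [the establishment handles raw meat? no] OR [the establishment undertakes on-site processing? yes] OR [a documented food-safety management system is in place? no] → satisfied.
article 4 — Tier II Undertaking: [Assessable Kitchen (article 12)? yes] AND [Recognised Outlet (article 9)? yes] → satisfied.
article 11 — Standard Establishment: [the establishment handles raw meat? no] AND [Tier II Undertaking (article 4)? yes] → not satisfied.
article 2 — Tier II Outlet: [no documented food-safety management system is in place? yes] OR [the establishment imports ingredients from outside the territory? no] OR [the establishment does not supply food directly to the final consumer? yes] → satisfied.
article 7 — Permitted Undertaking: [the premises are not registered with the local authority? yes] OR [the establishment operates from a mobile unit? no] OR [the establishment imports ingredients from outside the territory? no] → satisfied.
article 10 — Qualifying Premises: [the establishment undertakes on-site processing? yes] OR [Tier II Outlet (article 2)? yes] OR [not a Permitted Undertaking (article 7)? no] → satisfied.
article 8 — Chargeable Kitchen: [the water supply is not from an approved source? no] AND [the operator has completed certified hygiene training? no] AND [products of animal origin are served? no] → not satisfied.
article 3 — Accredited Operation: [not a Chargeable Kitchen (article 8)? yes] OR [the establishment does not operate from a mobile unit? yes] → satisfied.
article 5 — Class-E Establishment: not a Standard Establishment (article 11)? yes; not a Qualifying Premises (article 10)? no; Accredited Operation (article 3)? yes — 2 of 3 hold (need ≥2) → satisfied.

Yes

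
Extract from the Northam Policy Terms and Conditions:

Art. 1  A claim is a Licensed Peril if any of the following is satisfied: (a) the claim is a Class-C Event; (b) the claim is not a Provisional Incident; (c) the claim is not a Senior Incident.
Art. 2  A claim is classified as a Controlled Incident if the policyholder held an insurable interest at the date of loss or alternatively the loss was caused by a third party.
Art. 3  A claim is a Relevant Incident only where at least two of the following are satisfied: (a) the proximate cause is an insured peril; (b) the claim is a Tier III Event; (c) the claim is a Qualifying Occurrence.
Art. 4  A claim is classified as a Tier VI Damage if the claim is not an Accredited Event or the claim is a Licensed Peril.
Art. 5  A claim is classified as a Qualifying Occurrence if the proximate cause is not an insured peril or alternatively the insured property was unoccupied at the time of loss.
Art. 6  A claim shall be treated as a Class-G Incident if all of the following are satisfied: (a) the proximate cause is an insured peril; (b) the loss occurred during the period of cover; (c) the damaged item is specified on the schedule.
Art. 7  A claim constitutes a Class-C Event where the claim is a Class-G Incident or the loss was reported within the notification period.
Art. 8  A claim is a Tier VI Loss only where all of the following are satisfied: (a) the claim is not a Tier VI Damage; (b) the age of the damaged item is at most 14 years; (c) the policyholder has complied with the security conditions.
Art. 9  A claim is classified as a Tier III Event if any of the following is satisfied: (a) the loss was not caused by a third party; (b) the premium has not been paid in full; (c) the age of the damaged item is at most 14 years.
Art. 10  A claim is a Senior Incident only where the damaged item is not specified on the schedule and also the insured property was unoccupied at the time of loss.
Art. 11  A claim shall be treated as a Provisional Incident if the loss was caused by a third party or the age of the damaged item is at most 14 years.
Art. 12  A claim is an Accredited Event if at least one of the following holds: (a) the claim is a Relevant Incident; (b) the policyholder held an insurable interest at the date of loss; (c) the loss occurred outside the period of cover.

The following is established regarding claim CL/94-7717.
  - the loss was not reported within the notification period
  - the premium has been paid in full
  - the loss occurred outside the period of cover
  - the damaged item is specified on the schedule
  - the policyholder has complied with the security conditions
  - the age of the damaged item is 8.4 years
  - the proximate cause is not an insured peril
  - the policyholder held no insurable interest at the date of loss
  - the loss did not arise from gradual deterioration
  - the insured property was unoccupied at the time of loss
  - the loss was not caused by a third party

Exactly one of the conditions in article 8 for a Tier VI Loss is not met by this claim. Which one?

Tier VI Damage

Under article 9: the loss was not caused by a third party? yes; or the premium has not been paid in full? no; or age of the damaged item: 8.4 years ≤ 14 years? yes. So the claim is a Tier III Event.
Under article 5: the proximate cause is not an insured peril? yes; or the insured property was unoccupied at the time of loss? yes. So the claim is a Qualifying Occurrence.
Under article 3: the proximate cause is an insured peril? no; Tier III Event (article 9)? yes; Qualifying Occurrence (article 5)? yes — 2 of 3 hold (need ≥2) → satisfied.
Under article 12: Relevant Incident (article 3)? yes; or the policyholder held an insurable interest at the date of loss? no; or the loss occurred outside the period of cover? yes. So the claim is an Accredited Event.
Under article 6: the proximate cause is an insured peril? no; and the loss occurred during the period of cover? no; and the damaged item is specified on the schedule? yes. So the claim is not a Class-G Incident.
Under article 7: Class-G Incident (article 6)? no; or the loss was reported within the notification period? no. So the claim is not a Class-C Event.
Under article 11: the loss was caused by a third party? no; or age of the damaged item: 8.4 years ≤ 14 years? yes. So the claim is a Provisional Incident.
Under article 10: the damaged item is not specified on the schedule? no; and the insured property was unoccupied at the time of loss? yes. So the claim is not a Senior Incident.
Under article 1: Class-C Event (article 7)? no; or not a Provisional Incident (article 11)? no; or not a Senior Incident (article 10)? yes. So the claim is a Licensed Peril.
Under article 4: not an Accredited Event (article 12)? no; or Licensed Peril (article 1)? yes. So the claim is a Tier VI Damage.
Under article 8: not a Tier VI Damage (article 4)? no; and age of the damaged item: 8.4 years ≤ 14 years? yes; and the policyholder has complied with the security conditions? yes. So the claim is not a Tier VI Loss.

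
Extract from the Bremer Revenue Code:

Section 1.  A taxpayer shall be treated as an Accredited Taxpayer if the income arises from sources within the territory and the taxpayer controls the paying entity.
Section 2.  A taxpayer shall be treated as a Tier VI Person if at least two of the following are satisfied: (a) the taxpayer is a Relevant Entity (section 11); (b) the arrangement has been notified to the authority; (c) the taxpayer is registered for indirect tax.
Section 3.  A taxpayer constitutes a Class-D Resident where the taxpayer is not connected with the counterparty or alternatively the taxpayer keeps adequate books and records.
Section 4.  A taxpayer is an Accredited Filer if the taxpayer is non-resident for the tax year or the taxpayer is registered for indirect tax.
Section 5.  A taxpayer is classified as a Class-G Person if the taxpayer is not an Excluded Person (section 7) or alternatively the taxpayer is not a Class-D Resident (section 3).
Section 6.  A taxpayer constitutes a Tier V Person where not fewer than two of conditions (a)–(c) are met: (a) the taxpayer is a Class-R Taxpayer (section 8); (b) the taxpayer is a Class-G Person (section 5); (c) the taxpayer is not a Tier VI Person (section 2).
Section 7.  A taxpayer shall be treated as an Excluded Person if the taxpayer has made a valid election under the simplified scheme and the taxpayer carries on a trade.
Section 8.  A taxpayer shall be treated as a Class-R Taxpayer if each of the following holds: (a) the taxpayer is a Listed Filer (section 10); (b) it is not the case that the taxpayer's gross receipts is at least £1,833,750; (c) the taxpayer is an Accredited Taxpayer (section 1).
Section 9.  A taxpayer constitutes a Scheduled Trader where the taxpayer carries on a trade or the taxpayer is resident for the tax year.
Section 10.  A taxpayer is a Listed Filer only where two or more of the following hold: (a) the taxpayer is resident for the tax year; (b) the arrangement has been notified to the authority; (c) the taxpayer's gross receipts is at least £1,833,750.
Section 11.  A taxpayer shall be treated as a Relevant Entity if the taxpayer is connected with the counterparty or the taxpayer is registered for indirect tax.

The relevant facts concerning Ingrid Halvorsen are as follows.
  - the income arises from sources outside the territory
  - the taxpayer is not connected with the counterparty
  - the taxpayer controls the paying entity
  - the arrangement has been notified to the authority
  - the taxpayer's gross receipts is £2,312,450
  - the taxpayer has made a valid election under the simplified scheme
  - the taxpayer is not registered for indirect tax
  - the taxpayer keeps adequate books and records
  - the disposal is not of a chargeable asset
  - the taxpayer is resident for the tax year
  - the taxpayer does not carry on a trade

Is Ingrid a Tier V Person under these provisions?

section 10 — Listed Filer: the taxpayer is resident for the tax year? yes; the arrangement has been notified to the authority? yes; taxpayer's gross receipts: £2,312,450 ≥ £1,833,750? yes — 3 of 3 hold (need ≥2) → satisfied.
section 1 — Accredited Taxpayer: [the income arises from sources within the territory? no] AND [the taxpayer controls the paying entity? yes] → not satisfied.
section 8 — Class-R Taxpayer: [Listed Filer (section 10)? yes] AND [taxpayer's gross receipts: £2,312,450 ≥ £1,833,750? yes, so negated condition no] AND [Accredited Taxpayer (section 1)? no] → not satisfied.
section 7 — Excluded Person: [the taxpayer has made a valid election under the simplified scheme? yes] AND [the taxpayer carries on a trade? no] → not satisfied.
section 3 — Class-D Resident: [the taxpayer is not connected with the counterparty? yes] OR [the taxpayer keeps adequate books and records? yes] → satisfied.
section 5 — Class-G Person: [not an Excluded Person (section 7)? yes] OR [not a Class-D Resident (section 3)? no] → satisfied.
section 11 — Relevant Entity: [the taxpayer is connected with the counterparty? no] OR [the taxpayer is registered for indirect tax? no] → not satisfied.
section 2 — Tier VI Person: Relevant Entity (section 11)? no; the arrangement has been notified to the authority? yes; the taxpayer is registered for indirect tax? no — 1 of 3 hold (need ≥2) → not satisfied.
section 6 — Tier V Person: Class-R Taxpayer (section 8)? no; Class-G Person (section 5)? yes; not a Tier VI Person (section 2)? yes — 2 of 3 hold (need ≥2) → satisfied.

Yes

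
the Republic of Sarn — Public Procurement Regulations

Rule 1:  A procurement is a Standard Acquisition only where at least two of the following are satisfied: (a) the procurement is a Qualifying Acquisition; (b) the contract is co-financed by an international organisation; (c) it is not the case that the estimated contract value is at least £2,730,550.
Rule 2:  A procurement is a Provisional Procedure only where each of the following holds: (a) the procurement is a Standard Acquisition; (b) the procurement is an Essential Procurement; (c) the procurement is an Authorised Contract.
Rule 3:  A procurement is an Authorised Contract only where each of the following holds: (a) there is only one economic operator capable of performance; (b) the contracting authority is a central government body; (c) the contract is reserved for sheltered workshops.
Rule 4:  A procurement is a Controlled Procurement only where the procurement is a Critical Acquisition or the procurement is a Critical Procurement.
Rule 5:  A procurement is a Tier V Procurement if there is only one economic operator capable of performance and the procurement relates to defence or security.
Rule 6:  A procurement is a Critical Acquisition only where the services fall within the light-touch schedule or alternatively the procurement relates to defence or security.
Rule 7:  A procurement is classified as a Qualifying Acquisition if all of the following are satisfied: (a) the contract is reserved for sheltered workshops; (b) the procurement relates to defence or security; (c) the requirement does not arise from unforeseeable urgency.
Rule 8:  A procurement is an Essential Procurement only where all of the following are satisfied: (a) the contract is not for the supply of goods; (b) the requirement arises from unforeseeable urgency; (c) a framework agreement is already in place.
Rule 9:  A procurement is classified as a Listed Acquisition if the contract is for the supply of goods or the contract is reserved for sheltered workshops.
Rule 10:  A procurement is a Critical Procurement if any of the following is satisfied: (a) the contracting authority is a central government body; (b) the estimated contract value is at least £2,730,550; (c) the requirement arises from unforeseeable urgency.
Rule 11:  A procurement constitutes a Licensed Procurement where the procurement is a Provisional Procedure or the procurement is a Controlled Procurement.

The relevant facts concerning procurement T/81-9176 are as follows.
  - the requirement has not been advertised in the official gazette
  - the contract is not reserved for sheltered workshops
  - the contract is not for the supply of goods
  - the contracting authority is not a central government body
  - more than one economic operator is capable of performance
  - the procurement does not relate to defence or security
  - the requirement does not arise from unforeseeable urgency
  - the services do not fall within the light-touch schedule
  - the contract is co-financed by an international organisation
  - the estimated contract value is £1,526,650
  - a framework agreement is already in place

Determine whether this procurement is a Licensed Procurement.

rule 7 — Qualifying Acquisition: [the contract is reserved for sheltered workshops? no] AND [the procurement relates to defence or security? no] AND [the requirement does not arise from unforeseeable urgency? yes] → not satisfied.
rule 1 — Standard Acquisition: Qualifying Acquisition (rule 7)? no; the contract is co-financed by an international organisation? yes; estimated contract value: £1,526,650 ≥ £2,730,550? no, so negated condition yes — 2 of 3 hold (need ≥2) → satisfied.
rule 8 — Essential Procurement: [the contract is not for the supply of goods? yes] AND [the requirement arises from unforeseeable urgency? no] AND [a framework agreement is already in place? yes] → not satisfied.
rule 3 — Authorised Contract: [there is only one economic operator capable of performance? no] AND [the contracting authority is a central government body? no] AND [the contract is reserved for sheltered workshops? no] → not satisfied.
rule 2 — Provisional Procedure: [Standard Acquisition (rule 1)? yes] AND [Essential Procurement (rule 8)? no] AND [Authorised Contract (rule 3)? no] → not satisfied.
rule 6 — Critical Acquisition: [the services fall within the light-touch schedule? no] OR [the procurement relates to defence or security? no] → not satisfied.
rule 10 — Critical Procurement: [the contracting authority is a central government body? no] OR [estimated contract value: £1,526,650 ≥ £2,730,550? no] OR [the requirement arises from unforeseeable urgency? no] → not satisfied.
rule 4 — Controlled Procurement: [Critical Acquisition (rule 6)? no] OR [Critical Procurement (rule 10)? no] → not satisfied.
rule 11 — Licensed Procurement: [Provisional Procedure (rule 2)? no] OR [Controlled Procurement (rule 4)? no] → not satisfied.

No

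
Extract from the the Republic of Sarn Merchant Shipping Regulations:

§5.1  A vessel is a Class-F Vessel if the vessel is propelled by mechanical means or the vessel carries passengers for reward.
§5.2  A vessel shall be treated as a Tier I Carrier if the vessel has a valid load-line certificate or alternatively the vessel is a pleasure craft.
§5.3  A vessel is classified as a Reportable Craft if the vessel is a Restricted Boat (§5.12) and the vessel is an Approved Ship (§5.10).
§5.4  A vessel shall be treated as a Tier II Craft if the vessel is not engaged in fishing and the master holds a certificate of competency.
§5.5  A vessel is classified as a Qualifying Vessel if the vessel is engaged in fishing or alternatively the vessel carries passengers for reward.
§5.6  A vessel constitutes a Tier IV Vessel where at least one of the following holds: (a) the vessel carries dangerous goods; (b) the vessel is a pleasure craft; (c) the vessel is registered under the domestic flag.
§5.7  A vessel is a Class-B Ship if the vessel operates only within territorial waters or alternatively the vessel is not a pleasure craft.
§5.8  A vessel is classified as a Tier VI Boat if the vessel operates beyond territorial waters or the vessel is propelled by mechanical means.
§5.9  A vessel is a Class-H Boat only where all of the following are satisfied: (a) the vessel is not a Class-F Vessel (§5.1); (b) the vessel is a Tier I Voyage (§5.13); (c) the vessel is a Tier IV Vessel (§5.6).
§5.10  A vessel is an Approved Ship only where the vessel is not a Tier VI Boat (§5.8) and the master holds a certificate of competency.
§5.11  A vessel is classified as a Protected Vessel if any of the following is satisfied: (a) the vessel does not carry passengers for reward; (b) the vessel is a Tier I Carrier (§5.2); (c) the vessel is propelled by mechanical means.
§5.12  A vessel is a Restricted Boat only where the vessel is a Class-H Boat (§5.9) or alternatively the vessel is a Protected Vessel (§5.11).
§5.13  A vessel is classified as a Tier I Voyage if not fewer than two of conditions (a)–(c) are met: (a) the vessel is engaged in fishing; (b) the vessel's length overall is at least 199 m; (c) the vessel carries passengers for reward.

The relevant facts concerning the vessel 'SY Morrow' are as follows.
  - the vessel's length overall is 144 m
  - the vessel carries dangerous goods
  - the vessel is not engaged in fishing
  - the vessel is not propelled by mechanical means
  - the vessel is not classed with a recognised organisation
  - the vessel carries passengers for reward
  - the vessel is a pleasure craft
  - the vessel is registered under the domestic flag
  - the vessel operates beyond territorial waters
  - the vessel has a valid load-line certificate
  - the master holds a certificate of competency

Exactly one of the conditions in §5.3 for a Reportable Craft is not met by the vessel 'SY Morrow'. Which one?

Approved Ship

§5.1 — Class-F Vessel: [the vessel is propelled by mechanical means? no] OR [the vessel carries passengers for reward? yes] → satisfied.
§5.13 — Tier I Voyage: the vessel is engaged in fishing? no; vessel's length overall: 144 m ≥ 199 m? no; the vessel carries passengers for reward? yes — 1 of 3 hold (need ≥2) → not satisfied.
§5.6 — Tier IV Vessel: [the vessel carries dangerous goods? yes] OR [the vessel is a pleasure craft? yes] OR [the vessel is registered under the domestic flag? yes] → satisfied.
§5.9 — Class-H Boat: [not a Class-F Vessel (§5.1)? no] AND [Tier I Voyage (§5.13)? no] AND [Tier IV Vessel (§5.6)? yes] → not satisfied.
§5.2 — Tier I Carrier: [the vessel has a valid load-line certificate? yes] OR [the vessel is a pleasure craft? yes] → satisfied.
§5.11 — Protected Vessel: [the vessel does not carry passengers for reward? no] OR [Tier I Carrier (§5.2)? yes] OR [the vessel is propelled by mechanical means? no] → satisfied.
§5.12 — Restricted Boat: [Class-H Boat (§5.9)? no] OR [Protected Vessel (§5.11)? yes] → satisfied.
§5.8 — Tier VI Boat: [the vessel operates beyond territorial waters? yes] OR [the vessel is propelled by mechanical means? no] → satisfied.
§5.10 — Approved Ship: [not a Tier VI Boat (§5.8)? no] AND [the master holds a certificate of competency? yes] → not satisfied.
§5.3 — Reportable Craft: [Restricted Boat (§5.12)? yes] AND [Approved Ship (§5.10)? no] → not satisfied.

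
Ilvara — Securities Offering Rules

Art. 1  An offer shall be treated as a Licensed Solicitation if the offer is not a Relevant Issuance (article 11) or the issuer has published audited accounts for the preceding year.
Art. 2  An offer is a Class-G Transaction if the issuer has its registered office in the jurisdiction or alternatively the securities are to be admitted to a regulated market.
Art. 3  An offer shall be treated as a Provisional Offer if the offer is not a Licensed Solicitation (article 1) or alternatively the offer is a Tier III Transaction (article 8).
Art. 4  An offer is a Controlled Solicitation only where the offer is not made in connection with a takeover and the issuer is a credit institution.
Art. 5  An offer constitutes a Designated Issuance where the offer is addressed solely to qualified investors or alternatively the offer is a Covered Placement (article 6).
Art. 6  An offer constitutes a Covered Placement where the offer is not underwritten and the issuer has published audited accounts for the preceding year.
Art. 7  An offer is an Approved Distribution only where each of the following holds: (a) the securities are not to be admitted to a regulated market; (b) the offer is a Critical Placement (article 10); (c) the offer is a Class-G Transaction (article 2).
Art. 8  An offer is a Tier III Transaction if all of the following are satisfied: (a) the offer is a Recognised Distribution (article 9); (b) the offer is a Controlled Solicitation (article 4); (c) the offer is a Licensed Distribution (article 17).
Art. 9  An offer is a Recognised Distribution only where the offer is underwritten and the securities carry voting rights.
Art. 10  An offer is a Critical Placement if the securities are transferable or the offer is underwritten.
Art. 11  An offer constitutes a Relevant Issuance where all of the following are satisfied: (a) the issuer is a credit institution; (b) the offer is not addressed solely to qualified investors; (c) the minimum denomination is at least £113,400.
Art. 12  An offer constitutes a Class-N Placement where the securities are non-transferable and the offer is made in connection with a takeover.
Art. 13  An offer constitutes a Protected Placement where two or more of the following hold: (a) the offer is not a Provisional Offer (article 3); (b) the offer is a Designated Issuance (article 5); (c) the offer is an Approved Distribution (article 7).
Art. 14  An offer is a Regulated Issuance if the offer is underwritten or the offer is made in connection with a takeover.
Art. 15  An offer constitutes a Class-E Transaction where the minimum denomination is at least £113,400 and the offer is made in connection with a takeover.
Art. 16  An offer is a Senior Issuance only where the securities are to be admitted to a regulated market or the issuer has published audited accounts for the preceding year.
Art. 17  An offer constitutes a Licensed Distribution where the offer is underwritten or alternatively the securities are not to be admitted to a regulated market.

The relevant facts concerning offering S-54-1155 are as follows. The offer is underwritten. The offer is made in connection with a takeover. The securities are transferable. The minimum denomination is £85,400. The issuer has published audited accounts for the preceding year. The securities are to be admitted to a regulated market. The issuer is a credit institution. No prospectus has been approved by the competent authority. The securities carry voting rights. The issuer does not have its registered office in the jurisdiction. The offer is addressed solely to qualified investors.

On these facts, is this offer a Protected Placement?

article 11 — Relevant Issuance: [the issuer is a credit institution? yes] AND [the offer is not addressed solely to qualified investors? no] AND [minimum denomination: £85,400 ≥ £113,400? no] → not satisfied.
article 1 — Licensed Solicitation: [not a Relevant Issuance (article 11)? yes] OR [the issuer has published audited accounts for the preceding year? yes] → satisfied.
article 9 — Recognised Distribution: [the offer is underwritten? yes] AND [the securities carry voting rights? yes] → satisfied.
article 4 — Controlled Solicitation: [the offer is not made in connection with a takeover? no] AND [the issuer is a credit institution? yes] → not satisfied.
article 17 — Licensed Distribution: [the offer is underwritten? yes] OR [the securities are not to be admitted to a regulated market? no] → satisfied.
article 8 — Tier III Transaction: [Recognised Distribution (article 9)? yes] AND [Controlled Solicitation (article 4)? no] AND [Licensed Distribution (article 17)? yes] → not satisfied.
article 3 — Provisional Offer: [not a Licensed Solicitation (article 1)? no] OR [Tier III Transaction (article 8)? no] → not satisfied.
article 6 — Covered Placement: [the offer is not underwritten? no] AND [the issuer has published audited accounts for the preceding year? yes] → not satisfied.
article 5 — Designated Issuance: [the offer is addressed solely to qualified investors? yes] OR [Covered Placement (article 6)? no] → satisfied.
article 10 — Critical Placement: [the securities are transferable? yes] OR [the offer is underwritten? yes] → satisfied.
article 2 — Class-G Transaction: [the issuer has its registered office in the jurisdiction? no] OR [the securities are to be admitted to a regulated market? yes] → satisfied.
article 7 — Approved Distribution: [the securities are not to be admitted to a regulated market? no] AND [Critical Placement (article 10)? yes] AND [Class-G Transaction (article 2)? yes] → not satisfied.
article 13 — Protected Placement: not a Provisional Offer (article 3)? yes; Designated Issuance (article 5)? yes; Approved Distribution (article 7)? no — 2 of 3 hold (need ≥2) → satisfied.

Yes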